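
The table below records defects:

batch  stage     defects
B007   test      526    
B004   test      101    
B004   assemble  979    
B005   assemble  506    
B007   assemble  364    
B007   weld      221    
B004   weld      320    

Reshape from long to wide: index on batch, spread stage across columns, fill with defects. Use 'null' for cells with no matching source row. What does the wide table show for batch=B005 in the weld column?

No long-format row has batch=B005 and stage=weld, so the cell is null.

null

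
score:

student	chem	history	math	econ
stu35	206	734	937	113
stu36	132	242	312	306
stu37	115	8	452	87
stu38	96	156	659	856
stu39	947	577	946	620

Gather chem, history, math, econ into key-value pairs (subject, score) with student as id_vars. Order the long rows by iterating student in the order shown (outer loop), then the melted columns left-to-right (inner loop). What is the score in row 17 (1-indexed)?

947

20 rows total (5 × 4). Row 17: index ⌊(17-1)/4⌋ = 4 into student → stu39; (17-1) mod 4 = 0 into the melted columns → chem.
So row 17 is (stu39, chem, 947); score = 947.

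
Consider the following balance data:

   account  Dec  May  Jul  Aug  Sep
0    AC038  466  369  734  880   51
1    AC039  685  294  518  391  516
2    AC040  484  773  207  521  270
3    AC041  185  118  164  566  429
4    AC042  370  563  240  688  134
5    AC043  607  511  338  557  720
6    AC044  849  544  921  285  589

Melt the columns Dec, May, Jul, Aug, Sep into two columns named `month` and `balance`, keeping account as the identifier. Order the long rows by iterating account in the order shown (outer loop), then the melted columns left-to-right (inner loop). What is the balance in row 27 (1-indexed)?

35 rows total (7 × 5). Row 27: index ⌊(27-1)/5⌋ = 5 into account → AC043; (27-1) mod 5 = 1 into the melted columns → May.
So row 27 is (AC043, May, 511); balance = 511.

511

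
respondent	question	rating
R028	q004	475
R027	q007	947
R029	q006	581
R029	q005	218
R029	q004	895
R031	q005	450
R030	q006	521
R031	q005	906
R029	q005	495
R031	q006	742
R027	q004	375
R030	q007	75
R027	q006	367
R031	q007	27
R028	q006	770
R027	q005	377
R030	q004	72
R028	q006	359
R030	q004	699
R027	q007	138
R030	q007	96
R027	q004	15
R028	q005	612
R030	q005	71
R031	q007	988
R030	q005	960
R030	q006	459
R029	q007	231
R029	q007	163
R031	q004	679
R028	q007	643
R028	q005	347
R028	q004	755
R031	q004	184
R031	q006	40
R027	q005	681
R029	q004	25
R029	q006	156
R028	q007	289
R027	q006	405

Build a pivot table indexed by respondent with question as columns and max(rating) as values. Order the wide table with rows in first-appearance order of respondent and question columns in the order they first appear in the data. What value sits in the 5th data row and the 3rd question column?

With rows in first-appearance order of respondent, row 5 is respondent=R030. question columns in first-appearance order: q004, q007, q006, q005; column 3 is q006.
Long rows with respondent=R030, question=q006: max(521, 459) = 521.

521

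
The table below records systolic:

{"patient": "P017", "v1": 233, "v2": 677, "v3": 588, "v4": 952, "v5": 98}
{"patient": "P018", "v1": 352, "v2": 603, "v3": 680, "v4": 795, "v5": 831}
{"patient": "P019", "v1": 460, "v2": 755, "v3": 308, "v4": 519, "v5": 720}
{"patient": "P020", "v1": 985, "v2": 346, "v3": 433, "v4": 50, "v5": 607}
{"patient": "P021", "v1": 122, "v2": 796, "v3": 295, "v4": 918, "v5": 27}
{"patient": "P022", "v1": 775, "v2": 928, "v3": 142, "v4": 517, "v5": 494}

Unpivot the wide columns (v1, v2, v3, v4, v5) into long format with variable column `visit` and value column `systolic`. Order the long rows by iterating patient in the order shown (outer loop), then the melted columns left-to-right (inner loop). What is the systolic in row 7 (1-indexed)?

30 rows total (6 × 5). Row 7: index ⌊(7-1)/5⌋ = 1 into patient → P018; (7-1) mod 5 = 1 into the melted columns → v2.
So row 7 is (P018, v2, 603); systolic = 603.

603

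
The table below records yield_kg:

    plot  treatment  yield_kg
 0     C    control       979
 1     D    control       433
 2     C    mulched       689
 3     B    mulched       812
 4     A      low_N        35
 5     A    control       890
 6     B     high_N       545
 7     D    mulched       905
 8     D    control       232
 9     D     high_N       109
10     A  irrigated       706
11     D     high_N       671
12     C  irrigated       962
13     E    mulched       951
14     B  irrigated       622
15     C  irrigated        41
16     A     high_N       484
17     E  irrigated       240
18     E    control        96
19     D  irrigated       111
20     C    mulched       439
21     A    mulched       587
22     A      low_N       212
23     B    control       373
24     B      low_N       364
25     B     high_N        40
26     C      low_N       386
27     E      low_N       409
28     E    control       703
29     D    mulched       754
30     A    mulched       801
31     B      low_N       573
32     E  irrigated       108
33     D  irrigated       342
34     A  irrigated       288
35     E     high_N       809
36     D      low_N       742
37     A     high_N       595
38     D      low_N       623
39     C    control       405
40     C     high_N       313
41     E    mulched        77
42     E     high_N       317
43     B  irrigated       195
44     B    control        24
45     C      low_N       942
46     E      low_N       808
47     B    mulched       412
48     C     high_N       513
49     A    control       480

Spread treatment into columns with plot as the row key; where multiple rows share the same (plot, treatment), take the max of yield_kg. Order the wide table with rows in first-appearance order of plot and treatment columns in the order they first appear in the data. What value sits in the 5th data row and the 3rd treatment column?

808

With rows in first-appearance order of plot, row 5 is plot=E. treatment columns in first-appearance order: control, mulched, low_N, high_N, irrigated; column 3 is low_N.
Long rows with plot=E, treatment=low_N: max(409, 808) = 808.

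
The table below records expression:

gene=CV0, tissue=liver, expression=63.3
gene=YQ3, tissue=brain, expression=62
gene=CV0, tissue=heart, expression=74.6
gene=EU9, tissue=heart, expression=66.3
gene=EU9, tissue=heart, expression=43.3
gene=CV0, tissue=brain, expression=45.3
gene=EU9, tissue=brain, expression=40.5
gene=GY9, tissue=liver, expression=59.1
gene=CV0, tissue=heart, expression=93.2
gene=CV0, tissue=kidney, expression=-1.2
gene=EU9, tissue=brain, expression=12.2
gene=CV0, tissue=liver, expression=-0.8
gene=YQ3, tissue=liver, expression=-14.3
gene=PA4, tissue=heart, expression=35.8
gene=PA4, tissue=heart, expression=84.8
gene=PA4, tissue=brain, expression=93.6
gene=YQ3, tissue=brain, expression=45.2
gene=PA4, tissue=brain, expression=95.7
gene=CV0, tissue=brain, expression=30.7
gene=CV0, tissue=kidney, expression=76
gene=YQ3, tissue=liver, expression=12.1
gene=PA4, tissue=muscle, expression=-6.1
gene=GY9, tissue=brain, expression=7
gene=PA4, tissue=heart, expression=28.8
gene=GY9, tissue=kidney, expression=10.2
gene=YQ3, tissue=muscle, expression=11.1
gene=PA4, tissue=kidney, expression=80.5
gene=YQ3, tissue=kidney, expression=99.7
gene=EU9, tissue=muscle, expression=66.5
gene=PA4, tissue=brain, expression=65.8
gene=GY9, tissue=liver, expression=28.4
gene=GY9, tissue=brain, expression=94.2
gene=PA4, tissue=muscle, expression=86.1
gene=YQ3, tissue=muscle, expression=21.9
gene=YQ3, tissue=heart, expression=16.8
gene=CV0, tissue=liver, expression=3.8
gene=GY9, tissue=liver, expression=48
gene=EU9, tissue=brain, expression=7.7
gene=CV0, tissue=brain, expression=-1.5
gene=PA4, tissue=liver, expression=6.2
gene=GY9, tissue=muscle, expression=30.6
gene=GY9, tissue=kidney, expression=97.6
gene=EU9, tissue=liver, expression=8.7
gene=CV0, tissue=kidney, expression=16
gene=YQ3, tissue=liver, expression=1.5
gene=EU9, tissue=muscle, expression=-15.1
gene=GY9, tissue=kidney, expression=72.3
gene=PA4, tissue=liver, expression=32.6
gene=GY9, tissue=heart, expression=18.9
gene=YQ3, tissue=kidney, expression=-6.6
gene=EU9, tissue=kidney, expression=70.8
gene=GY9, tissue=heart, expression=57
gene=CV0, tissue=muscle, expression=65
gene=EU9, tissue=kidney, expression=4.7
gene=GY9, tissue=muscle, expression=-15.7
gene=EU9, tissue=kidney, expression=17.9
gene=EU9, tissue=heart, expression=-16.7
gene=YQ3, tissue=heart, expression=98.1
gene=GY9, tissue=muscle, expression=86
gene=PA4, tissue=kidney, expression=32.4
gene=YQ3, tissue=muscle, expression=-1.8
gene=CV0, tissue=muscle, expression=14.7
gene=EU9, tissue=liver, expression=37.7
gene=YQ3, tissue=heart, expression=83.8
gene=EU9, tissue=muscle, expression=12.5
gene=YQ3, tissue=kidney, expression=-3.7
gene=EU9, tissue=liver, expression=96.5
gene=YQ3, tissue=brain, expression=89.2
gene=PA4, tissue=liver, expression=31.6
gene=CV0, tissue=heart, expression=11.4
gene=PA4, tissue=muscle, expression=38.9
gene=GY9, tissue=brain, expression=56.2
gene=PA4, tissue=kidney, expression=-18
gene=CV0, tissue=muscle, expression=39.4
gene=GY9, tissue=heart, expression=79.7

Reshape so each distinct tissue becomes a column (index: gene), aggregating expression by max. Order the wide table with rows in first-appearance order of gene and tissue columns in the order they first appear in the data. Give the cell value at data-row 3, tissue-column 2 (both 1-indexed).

With rows in first-appearance order of gene, row 3 is gene=EU9. tissue columns in first-appearance order: liver, brain, heart, kidney, muscle; column 2 is brain.
Long rows with gene=EU9, tissue=brain: max(40.5, 12.2, 7.7) = 40.5.

40.5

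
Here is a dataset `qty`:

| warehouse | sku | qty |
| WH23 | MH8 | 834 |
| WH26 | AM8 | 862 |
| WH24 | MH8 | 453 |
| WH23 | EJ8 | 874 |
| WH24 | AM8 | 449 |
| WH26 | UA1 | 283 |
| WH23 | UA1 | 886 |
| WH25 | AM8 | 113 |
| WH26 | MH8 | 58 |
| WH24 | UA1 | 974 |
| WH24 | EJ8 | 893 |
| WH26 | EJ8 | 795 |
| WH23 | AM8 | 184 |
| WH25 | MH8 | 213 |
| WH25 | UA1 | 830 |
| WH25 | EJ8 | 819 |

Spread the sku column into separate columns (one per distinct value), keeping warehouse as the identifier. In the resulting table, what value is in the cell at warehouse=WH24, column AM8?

Wide layout: rows indexed by warehouse, columns are the 4 distinct sku values (MH8, AM8, EJ8, UA1).
Cell (warehouse=WH24, sku=AM8) draws from the long row where warehouse=WH24 and sku=AM8, which has qty=449.

449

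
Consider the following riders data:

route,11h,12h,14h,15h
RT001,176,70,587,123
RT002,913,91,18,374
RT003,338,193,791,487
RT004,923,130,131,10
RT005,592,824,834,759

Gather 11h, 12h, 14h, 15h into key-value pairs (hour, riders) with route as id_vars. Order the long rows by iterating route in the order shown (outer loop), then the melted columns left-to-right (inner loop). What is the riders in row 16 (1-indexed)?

20 rows total (5 × 4). Row 16: index ⌊(16-1)/4⌋ = 3 into route → RT004; (16-1) mod 4 = 3 into the melted columns → 15h.
So row 16 is (RT004, 15h, 10); riders = 10.

10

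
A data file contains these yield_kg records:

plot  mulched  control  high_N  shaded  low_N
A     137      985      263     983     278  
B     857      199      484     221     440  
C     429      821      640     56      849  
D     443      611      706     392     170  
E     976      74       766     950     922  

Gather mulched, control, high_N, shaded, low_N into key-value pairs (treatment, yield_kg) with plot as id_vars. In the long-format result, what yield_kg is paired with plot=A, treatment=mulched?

Unpivoting turns each (plot, wide-column) pair into one long row.
The wide cell at row A, column mulched holds 137, so the long row (A, mulched) has yield_kg=137.

137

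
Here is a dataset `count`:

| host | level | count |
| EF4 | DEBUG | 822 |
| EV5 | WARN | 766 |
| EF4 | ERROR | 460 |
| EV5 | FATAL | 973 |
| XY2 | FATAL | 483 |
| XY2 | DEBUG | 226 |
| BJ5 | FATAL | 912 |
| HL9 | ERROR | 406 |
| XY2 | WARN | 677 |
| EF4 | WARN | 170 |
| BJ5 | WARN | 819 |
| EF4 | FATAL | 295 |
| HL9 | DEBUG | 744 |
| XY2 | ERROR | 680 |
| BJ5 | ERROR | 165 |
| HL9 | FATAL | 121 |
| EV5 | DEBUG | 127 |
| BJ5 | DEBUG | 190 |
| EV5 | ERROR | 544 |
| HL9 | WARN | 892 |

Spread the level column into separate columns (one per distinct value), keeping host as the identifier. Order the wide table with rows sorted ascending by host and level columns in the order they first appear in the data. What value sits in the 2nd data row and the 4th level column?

295

With rows sorted ascending by host, row 2 is host=EF4. level columns in first-appearance order: DEBUG, WARN, ERROR, FATAL; column 4 is FATAL.
Long rows with host=EF4, level=FATAL: count = 295.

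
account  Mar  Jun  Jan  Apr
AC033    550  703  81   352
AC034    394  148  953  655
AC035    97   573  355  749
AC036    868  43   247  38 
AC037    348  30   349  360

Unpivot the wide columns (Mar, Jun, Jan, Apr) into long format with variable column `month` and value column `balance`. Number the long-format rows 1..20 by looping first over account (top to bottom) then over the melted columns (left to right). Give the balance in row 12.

20 rows total (5 × 4). Row 12: index ⌊(12-1)/4⌋ = 2 into account → AC035; (12-1) mod 4 = 3 into the melted columns → Apr.
So row 12 is (AC035, Apr, 749); balance = 749.

749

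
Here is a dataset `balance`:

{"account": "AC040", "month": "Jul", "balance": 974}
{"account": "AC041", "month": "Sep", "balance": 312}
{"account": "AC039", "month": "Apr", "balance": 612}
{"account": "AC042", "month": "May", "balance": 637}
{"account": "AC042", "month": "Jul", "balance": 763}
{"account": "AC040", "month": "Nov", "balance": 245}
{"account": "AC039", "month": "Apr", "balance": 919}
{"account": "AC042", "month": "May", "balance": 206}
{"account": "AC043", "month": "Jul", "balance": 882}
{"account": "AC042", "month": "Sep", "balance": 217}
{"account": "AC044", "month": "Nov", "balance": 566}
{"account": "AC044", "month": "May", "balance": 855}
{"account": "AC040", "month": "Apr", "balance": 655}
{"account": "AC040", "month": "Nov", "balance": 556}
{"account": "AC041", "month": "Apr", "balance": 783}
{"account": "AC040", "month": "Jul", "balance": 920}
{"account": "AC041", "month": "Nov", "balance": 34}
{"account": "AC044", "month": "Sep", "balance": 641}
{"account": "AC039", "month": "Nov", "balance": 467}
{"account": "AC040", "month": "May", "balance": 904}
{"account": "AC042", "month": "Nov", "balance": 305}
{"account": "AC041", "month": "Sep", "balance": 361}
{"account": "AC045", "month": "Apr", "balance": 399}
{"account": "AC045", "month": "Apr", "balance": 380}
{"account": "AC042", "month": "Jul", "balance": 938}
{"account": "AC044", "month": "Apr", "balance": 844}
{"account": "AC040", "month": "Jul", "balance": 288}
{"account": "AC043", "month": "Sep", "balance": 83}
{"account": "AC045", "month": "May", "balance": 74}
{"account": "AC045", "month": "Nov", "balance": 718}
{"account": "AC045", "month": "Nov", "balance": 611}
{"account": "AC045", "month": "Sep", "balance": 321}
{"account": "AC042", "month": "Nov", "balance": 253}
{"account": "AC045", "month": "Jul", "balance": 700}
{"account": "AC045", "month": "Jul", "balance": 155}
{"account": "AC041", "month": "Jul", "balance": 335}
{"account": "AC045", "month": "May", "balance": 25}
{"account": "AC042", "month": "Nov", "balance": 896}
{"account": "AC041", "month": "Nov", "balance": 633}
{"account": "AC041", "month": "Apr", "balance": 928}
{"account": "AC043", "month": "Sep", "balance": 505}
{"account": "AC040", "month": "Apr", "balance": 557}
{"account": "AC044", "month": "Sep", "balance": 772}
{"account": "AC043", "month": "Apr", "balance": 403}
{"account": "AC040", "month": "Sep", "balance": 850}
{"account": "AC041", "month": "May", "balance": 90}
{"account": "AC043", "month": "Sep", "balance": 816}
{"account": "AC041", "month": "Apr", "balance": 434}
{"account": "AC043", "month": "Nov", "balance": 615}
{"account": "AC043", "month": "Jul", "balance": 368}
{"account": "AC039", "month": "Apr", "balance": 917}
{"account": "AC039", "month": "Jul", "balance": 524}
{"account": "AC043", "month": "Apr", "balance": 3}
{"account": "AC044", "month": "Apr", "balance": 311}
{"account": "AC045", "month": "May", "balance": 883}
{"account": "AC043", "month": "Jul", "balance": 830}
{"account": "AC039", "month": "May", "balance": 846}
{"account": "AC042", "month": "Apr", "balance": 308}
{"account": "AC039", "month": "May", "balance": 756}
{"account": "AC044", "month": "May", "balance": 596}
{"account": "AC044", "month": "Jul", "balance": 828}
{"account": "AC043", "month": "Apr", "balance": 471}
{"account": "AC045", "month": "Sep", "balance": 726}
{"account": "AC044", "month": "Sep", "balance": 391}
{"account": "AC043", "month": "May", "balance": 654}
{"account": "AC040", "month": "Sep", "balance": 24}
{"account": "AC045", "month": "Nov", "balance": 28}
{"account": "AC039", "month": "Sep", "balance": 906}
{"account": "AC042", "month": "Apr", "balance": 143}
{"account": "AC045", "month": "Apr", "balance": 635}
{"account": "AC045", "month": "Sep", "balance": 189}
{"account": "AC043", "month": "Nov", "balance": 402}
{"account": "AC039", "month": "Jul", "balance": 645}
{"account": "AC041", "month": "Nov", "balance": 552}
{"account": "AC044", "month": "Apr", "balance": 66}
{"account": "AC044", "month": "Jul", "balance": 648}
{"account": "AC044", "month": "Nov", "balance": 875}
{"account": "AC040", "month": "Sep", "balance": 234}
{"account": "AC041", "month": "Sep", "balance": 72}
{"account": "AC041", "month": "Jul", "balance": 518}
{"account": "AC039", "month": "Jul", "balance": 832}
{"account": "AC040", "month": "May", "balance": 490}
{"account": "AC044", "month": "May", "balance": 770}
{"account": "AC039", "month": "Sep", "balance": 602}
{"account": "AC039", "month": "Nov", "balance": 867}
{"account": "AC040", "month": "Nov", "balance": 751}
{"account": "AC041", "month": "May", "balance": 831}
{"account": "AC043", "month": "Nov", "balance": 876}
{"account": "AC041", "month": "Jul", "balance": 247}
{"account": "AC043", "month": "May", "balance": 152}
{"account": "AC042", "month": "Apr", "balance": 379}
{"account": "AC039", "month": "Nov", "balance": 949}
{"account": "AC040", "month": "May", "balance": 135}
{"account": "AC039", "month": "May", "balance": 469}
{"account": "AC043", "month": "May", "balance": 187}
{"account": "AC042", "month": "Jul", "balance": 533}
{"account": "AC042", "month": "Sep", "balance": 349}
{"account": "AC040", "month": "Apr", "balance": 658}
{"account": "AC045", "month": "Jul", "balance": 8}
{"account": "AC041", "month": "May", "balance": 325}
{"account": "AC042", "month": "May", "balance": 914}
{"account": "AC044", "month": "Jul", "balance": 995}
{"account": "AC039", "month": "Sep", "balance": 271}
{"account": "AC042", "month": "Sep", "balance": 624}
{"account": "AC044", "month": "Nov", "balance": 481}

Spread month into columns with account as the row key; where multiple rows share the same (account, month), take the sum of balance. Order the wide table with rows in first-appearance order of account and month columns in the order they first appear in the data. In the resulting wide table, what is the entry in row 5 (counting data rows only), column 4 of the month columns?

With rows in first-appearance order of account, row 5 is account=AC043. month columns in first-appearance order: Jul, Sep, Apr, May, Nov; column 4 is May.
Long rows with account=AC043, month=May: 654 + 152 + 187 = 993.

993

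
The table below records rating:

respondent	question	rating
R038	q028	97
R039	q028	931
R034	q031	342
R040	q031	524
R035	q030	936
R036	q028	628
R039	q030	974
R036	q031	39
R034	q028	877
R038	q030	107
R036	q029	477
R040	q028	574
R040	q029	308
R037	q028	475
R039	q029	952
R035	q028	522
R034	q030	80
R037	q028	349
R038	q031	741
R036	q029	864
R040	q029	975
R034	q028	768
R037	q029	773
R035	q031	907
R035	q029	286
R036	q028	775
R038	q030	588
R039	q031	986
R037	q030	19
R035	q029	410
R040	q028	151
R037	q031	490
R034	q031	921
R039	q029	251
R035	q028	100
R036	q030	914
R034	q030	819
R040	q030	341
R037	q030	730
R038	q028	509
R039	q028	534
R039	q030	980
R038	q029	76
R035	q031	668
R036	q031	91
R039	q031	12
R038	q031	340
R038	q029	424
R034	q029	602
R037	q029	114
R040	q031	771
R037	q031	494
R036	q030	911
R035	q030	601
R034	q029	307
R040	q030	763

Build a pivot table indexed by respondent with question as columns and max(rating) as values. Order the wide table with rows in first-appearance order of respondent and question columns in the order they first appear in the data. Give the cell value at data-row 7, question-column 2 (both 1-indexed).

494

With rows in first-appearance order of respondent, row 7 is respondent=R037. question columns in first-appearance order: q028, q031, q030, q029; column 2 is q031.
Long rows with respondent=R037, question=q031: max(490, 494) = 494.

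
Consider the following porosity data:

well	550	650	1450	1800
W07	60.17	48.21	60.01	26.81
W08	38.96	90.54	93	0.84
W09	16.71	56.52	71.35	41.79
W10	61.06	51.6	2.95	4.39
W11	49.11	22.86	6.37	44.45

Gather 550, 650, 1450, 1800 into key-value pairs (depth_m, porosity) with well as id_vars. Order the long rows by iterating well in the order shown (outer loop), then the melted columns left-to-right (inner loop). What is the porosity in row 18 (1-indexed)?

22.86

20 rows total (5 × 4). Row 18: index ⌊(18-1)/4⌋ = 4 into well → W11; (18-1) mod 4 = 1 into the melted columns → 650.
So row 18 is (W11, 650, 22.86); porosity = 22.86.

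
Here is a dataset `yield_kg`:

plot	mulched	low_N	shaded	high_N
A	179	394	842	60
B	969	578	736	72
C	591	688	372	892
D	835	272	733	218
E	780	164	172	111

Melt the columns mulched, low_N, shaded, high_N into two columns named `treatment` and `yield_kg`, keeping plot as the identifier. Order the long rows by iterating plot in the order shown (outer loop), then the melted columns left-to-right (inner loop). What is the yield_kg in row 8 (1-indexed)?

72

20 rows total (5 × 4). Row 8: index ⌊(8-1)/4⌋ = 1 into plot → B; (8-1) mod 4 = 3 into the melted columns → high_N.
So row 8 is (B, high_N, 72); yield_kg = 72.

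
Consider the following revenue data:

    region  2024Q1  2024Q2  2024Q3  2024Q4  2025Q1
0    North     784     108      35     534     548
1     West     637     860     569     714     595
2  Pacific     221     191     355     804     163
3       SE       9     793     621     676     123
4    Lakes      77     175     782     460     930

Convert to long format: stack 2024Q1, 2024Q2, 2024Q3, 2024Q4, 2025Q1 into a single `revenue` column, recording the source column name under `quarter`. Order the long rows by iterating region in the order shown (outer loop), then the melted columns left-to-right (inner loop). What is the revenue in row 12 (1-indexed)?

25 rows total (5 × 5). Row 12: index ⌊(12-1)/5⌋ = 2 into region → Pacific; (12-1) mod 5 = 1 into the melted columns → 2024Q2.
So row 12 is (Pacific, 2024Q2, 191); revenue = 191.

191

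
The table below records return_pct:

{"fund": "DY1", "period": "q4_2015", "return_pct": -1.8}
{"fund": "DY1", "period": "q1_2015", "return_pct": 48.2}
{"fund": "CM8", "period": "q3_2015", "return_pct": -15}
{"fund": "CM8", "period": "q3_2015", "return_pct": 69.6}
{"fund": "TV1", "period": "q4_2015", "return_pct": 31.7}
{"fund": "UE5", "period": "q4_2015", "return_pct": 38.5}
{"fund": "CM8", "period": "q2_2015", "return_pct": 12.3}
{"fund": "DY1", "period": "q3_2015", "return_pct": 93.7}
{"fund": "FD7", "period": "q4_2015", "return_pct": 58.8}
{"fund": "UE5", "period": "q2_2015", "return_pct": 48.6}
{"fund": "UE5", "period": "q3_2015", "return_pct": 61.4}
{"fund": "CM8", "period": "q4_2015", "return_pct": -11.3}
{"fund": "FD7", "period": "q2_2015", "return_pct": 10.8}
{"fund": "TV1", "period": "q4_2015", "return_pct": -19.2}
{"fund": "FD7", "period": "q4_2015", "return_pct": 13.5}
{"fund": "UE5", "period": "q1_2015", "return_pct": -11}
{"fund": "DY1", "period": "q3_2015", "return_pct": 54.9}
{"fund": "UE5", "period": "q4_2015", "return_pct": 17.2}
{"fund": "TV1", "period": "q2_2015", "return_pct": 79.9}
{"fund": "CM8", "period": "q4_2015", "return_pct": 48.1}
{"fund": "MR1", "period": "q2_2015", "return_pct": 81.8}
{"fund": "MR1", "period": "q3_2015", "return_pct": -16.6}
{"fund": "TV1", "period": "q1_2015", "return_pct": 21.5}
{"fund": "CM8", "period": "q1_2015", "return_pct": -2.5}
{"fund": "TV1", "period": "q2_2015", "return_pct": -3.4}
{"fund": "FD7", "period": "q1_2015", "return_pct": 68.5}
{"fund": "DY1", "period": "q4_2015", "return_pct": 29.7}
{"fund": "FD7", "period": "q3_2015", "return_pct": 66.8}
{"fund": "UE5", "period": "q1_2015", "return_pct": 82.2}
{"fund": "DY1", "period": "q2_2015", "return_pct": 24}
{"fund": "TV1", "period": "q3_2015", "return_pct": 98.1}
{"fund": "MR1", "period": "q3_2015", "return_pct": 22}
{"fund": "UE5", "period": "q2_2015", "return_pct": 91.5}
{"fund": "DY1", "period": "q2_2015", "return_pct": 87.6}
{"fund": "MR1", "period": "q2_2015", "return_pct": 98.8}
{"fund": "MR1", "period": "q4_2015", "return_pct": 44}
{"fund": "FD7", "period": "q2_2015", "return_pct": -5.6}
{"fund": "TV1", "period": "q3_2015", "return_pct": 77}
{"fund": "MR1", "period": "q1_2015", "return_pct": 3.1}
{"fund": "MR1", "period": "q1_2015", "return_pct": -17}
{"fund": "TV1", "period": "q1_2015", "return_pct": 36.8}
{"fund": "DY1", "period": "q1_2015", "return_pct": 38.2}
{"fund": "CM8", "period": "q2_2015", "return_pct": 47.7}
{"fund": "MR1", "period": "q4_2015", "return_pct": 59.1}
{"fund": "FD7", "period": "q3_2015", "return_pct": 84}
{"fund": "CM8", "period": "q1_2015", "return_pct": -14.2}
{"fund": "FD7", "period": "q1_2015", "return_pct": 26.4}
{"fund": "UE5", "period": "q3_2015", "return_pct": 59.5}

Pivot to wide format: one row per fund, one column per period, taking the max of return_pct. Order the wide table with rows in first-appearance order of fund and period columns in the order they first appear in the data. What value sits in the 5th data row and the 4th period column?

10.8

With rows in first-appearance order of fund, row 5 is fund=FD7. period columns in first-appearance order: q4_2015, q1_2015, q3_2015, q2_2015; column 4 is q2_2015.
Long rows with fund=FD7, period=q2_2015: max(10.8, -5.6) = 10.8.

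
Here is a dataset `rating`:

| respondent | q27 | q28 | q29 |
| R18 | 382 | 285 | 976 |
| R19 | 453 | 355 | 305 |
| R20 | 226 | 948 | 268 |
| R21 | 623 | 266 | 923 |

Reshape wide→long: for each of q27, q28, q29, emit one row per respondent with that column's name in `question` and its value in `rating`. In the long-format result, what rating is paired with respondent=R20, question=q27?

226

Unpivoting turns each (respondent, wide-column) pair into one long row.
The wide cell at row R20, column q27 holds 226, so the long row (R20, q27) has rating=226.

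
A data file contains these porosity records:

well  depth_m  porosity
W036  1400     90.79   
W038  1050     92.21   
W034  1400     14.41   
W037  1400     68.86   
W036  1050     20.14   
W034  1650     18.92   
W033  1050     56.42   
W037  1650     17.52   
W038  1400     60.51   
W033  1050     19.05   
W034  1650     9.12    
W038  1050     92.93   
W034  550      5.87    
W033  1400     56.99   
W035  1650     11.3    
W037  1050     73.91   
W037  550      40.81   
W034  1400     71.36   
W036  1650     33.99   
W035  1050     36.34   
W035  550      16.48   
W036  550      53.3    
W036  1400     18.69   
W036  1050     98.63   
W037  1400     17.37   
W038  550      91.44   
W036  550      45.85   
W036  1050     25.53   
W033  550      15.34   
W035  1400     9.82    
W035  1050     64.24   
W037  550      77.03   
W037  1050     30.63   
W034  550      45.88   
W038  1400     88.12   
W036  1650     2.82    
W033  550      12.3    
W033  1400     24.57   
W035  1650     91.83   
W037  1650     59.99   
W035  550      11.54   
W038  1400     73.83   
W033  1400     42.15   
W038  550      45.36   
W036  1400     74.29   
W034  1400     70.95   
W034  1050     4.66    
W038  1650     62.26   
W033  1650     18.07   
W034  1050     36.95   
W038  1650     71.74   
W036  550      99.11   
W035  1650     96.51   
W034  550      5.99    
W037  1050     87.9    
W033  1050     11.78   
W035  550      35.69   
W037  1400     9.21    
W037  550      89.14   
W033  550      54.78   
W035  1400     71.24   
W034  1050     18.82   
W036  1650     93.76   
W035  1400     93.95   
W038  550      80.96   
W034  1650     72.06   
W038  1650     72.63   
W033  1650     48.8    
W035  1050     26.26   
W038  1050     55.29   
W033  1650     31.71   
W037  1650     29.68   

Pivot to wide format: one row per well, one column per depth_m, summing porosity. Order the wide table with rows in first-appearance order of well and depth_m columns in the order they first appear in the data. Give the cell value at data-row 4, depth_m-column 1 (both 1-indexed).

With rows in first-appearance order of well, row 4 is well=W037. depth_m columns in first-appearance order: 1400, 1050, 1650, 550; column 1 is 1400.
Long rows with well=W037, depth_m=1400: 68.86 + 17.37 + 9.21 = 95.44.

95.44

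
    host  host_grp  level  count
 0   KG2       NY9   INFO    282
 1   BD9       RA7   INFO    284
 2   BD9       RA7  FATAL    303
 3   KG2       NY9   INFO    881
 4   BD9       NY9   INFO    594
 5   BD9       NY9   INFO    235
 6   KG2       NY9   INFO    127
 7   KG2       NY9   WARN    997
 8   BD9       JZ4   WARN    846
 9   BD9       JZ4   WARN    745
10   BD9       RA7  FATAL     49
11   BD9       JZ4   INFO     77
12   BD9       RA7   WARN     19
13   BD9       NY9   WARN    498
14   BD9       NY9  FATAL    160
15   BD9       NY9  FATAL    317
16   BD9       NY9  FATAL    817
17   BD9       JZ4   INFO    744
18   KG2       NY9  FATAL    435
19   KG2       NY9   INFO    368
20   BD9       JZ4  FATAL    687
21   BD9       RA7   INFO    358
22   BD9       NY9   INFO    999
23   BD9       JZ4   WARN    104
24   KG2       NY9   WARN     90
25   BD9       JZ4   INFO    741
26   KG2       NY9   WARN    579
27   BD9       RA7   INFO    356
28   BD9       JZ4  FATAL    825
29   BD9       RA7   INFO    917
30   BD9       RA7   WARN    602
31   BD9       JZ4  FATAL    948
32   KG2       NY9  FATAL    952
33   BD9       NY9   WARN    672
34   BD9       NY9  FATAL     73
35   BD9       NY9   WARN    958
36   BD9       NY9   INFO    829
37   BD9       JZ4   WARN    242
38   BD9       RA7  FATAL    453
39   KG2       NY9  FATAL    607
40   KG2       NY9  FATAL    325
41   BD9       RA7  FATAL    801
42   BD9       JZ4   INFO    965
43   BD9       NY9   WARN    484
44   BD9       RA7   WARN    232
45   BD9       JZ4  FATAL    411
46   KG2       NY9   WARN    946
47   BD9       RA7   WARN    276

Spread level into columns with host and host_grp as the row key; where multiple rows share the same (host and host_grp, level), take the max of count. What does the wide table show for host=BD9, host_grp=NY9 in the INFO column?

999

Rows with host=BD9, host_grp=NY9 and level=INFO: count values are 594, 235, 999, 829.
max(594, 235, 999, 829) = 999.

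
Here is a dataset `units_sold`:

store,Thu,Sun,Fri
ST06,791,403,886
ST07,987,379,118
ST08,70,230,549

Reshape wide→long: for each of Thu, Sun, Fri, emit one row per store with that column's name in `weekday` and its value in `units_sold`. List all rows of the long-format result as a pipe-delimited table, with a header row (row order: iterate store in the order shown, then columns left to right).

| store | weekday | units_sold |
| ST06 | Thu | 791 |
| ST06 | Sun | 403 |
| ST06 | Fri | 886 |
| ST07 | Thu | 987 |
| ST07 | Sun | 379 |
| ST07 | Fri | 118 |
| ST08 | Thu | 70 |
| ST08 | Sun | 230 |
| ST08 | Fri | 549 |

Each (store, column) pair becomes one row: 3 × 3 = 9 rows.
For example, (ST06, Thu) → units_sold=791.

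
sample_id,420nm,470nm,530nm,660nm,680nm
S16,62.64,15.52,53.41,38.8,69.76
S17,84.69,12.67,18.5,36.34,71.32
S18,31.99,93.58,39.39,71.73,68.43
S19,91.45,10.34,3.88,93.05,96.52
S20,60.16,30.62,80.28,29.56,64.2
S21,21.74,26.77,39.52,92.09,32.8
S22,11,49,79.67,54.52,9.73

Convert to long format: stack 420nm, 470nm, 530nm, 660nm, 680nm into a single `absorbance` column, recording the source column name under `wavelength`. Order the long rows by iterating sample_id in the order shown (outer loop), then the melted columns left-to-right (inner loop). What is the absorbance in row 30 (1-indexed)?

32.8

35 rows total (7 × 5). Row 30: index ⌊(30-1)/5⌋ = 5 into sample_id → S21; (30-1) mod 5 = 4 into the melted columns → 680nm.
So row 30 is (S21, 680nm, 32.8); absorbance = 32.8.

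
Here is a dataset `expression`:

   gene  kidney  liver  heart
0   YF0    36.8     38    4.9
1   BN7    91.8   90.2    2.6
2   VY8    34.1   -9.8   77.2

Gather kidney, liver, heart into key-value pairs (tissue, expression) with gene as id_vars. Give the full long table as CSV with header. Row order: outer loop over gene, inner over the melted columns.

Each (gene, column) pair becomes one row: 3 × 3 = 9 rows.
For example, (YF0, kidney) → expression=36.8.

gene,tissue,expression
YF0,kidney,36.8
YF0,liver,38
YF0,heart,4.9
BN7,kidney,91.8
BN7,liver,90.2
BN7,heart,2.6
VY8,kidney,34.1
VY8,liver,-9.8
VY8,heart,77.2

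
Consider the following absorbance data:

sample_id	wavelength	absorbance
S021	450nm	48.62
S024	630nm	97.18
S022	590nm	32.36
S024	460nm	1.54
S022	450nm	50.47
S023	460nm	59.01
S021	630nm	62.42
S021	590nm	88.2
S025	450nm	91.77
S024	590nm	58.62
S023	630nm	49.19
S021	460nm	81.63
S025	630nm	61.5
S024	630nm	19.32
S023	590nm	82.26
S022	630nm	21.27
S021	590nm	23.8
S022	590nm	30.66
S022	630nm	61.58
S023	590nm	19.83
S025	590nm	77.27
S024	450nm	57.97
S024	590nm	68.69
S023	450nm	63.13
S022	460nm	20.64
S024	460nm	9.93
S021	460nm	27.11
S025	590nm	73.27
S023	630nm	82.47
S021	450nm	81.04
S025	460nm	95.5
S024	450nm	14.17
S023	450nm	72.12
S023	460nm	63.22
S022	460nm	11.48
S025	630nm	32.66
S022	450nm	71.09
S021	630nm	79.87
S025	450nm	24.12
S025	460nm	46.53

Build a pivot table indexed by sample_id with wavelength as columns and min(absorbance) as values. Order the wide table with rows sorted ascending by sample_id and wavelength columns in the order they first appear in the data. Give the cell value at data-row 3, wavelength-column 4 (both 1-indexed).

59.01

With rows sorted ascending by sample_id, row 3 is sample_id=S023. wavelength columns in first-appearance order: 450nm, 630nm, 590nm, 460nm; column 4 is 460nm.
Long rows with sample_id=S023, wavelength=460nm: min(59.01, 63.22) = 59.01.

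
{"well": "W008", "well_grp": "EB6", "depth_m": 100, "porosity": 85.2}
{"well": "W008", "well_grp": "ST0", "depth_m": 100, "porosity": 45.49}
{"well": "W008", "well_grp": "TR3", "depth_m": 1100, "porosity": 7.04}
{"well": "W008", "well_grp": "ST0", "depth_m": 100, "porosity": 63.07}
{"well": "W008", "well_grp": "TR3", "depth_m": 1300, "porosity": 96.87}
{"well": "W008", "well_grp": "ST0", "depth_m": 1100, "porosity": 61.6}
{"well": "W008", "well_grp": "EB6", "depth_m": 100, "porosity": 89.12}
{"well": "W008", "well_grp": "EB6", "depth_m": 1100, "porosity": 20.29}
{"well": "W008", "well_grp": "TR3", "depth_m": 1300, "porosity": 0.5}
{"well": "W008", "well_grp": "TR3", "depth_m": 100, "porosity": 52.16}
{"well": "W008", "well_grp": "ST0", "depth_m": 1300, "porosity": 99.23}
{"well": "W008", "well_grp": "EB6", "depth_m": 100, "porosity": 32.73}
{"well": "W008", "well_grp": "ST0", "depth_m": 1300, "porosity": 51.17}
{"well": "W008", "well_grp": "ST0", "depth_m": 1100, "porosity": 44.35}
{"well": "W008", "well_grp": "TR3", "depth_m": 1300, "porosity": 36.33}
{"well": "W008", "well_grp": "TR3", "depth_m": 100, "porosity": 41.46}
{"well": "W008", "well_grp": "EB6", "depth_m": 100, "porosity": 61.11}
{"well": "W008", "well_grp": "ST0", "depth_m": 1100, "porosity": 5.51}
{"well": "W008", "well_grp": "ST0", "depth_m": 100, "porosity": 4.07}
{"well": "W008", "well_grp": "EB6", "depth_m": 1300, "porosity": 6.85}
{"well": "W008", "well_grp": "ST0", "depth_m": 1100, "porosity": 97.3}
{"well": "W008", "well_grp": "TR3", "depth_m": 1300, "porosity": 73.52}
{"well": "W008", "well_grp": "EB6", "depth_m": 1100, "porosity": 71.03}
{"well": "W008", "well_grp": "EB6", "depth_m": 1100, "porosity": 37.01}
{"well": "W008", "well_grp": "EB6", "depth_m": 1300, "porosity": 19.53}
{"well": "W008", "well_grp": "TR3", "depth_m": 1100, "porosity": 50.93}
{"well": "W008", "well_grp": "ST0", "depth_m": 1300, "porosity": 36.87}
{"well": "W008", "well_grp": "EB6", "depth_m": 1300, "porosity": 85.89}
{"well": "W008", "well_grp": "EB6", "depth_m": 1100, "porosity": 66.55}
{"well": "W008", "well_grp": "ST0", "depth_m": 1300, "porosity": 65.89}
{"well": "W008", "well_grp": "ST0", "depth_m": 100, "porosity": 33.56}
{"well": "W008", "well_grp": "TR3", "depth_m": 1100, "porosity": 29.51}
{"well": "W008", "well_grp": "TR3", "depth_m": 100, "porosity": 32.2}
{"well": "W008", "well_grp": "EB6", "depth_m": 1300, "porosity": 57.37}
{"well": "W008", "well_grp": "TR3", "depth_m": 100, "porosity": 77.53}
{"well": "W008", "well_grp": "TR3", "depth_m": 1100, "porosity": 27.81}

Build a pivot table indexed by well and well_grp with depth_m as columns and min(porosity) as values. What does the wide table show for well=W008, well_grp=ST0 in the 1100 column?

5.51

Rows with well=W008, well_grp=ST0 and depth_m=1100: porosity values are 61.6, 44.35, 5.51, 97.3.
min(61.6, 44.35, 5.51, 97.3) = 5.51.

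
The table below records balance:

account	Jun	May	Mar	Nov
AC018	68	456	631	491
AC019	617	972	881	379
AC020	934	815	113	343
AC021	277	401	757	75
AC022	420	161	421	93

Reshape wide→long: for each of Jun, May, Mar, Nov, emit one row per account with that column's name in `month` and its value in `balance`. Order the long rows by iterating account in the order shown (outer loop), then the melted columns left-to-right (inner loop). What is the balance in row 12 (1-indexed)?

20 rows total (5 × 4). Row 12: index ⌊(12-1)/4⌋ = 2 into account → AC020; (12-1) mod 4 = 3 into the melted columns → Nov.
So row 12 is (AC020, Nov, 343); balance = 343.

343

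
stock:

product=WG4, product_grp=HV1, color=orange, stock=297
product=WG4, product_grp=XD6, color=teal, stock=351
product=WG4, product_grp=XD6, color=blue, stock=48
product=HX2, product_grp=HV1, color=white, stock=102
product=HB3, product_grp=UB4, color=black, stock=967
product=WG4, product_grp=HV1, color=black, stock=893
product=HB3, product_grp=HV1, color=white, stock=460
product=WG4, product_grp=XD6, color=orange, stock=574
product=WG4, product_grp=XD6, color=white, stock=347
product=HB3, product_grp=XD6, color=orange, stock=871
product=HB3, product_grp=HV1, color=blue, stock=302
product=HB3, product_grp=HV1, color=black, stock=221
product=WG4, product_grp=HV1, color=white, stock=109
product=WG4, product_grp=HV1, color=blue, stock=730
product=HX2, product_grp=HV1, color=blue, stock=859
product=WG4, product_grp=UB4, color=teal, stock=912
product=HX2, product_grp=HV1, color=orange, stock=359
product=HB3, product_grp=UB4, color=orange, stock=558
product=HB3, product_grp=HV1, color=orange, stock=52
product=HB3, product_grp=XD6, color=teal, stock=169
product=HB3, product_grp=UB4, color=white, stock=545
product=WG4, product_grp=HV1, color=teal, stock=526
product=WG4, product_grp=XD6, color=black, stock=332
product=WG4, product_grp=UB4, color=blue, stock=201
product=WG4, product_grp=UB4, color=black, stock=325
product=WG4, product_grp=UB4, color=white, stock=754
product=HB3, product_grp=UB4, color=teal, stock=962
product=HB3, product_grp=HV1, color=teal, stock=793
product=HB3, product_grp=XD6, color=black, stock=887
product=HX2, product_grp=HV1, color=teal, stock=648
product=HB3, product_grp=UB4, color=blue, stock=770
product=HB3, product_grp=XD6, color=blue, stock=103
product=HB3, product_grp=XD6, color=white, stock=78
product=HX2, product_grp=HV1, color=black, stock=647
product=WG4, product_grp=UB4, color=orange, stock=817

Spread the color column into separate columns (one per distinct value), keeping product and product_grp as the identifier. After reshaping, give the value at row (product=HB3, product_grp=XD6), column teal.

Wide layout: rows indexed by product and product_grp, columns are the 5 distinct color values (orange, teal, blue, white, black).
Cell (product=HB3, product_grp=XD6, color=teal) draws from the long row where product=HB3, product_grp=XD6 and color=teal, which has stock=169.

169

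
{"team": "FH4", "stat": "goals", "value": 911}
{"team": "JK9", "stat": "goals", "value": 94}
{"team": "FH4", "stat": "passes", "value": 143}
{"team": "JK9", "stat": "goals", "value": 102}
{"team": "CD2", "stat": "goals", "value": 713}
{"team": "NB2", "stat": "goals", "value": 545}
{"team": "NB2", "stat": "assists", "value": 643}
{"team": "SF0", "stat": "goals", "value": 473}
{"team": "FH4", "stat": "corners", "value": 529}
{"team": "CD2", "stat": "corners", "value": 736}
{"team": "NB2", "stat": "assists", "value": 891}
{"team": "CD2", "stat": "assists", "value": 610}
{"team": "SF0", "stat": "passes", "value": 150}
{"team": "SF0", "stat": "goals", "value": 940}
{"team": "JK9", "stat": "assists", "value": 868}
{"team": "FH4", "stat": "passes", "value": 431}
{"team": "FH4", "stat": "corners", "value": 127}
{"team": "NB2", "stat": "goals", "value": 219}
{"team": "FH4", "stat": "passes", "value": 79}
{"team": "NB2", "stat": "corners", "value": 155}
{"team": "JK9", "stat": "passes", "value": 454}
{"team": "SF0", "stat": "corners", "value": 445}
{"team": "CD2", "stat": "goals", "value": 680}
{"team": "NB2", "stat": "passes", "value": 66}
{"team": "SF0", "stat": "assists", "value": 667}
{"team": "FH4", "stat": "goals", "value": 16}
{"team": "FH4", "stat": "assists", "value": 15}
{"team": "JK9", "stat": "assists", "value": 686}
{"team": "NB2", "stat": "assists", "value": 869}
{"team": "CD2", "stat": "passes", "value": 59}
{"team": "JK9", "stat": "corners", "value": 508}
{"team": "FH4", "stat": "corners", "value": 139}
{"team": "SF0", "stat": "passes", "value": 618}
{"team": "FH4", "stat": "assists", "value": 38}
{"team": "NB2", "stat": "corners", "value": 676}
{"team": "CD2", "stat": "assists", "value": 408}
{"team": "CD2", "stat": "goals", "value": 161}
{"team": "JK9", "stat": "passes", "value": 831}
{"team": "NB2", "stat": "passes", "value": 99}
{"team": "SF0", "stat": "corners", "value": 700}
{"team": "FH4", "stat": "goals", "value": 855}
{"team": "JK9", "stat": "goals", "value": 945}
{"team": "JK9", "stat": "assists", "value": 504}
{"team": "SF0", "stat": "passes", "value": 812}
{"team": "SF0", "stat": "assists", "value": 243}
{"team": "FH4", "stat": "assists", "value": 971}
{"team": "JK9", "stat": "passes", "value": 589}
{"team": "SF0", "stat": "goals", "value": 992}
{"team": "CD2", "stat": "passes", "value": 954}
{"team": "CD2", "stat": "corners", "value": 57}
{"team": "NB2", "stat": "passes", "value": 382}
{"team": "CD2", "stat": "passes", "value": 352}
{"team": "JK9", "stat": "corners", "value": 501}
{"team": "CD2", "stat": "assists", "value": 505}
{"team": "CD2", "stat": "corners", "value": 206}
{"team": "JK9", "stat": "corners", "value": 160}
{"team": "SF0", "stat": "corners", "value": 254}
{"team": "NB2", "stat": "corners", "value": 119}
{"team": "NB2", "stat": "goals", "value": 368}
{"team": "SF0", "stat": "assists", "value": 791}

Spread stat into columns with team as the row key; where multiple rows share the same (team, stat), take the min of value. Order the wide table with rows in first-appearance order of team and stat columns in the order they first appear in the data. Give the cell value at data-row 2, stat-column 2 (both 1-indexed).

454

With rows in first-appearance order of team, row 2 is team=JK9. stat columns in first-appearance order: goals, passes, assists, corners; column 2 is passes.
Long rows with team=JK9, stat=passes: min(454, 831, 589) = 454.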